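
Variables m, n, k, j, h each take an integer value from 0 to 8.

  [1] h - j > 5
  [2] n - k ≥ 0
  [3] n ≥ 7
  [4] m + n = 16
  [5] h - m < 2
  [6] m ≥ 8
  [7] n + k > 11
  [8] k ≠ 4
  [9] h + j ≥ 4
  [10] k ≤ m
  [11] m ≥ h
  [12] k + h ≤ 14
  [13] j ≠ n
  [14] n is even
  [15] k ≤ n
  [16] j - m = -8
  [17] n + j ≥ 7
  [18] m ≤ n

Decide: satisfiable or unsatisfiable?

The assignment m = 8, n = 8, k = 5, j = 0, h = 7 works:
  constraint 1 holds since h - j = 7.
  constraint 2 holds since n - k = 3.
  constraint 4 holds since m + n = 16.
The rest check out directly.

Satisfiable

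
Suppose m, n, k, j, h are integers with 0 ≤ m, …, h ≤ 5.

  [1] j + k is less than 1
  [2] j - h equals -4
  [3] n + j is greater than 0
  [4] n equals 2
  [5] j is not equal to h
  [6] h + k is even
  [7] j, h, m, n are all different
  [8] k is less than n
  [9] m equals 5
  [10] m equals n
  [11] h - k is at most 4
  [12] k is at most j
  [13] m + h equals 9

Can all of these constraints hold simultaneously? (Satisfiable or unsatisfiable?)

Constraint 9 fixes m = 5 and constraint 4 fixes n = 2, but constraint 10 requires m = n. Since 5 ≠ 2, contradiction.

Unsatisfiable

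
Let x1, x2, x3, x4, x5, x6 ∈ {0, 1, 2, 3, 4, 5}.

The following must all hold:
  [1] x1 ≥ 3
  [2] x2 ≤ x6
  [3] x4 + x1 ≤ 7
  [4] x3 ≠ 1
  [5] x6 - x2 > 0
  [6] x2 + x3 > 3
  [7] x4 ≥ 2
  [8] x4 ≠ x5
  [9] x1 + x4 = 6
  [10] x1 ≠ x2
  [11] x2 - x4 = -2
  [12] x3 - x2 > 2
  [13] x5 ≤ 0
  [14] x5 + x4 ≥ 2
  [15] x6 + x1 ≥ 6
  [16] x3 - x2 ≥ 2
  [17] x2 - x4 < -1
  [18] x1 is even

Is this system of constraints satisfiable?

Setting (x1, x2, x3, x4, x5, x6) = (4, 0, 5, 2, 0, 2) satisfies everything: constraint 3: x4 + x1 = 6; constraint 5: x6 - x2 = 2, and the others follow.

Satisfiable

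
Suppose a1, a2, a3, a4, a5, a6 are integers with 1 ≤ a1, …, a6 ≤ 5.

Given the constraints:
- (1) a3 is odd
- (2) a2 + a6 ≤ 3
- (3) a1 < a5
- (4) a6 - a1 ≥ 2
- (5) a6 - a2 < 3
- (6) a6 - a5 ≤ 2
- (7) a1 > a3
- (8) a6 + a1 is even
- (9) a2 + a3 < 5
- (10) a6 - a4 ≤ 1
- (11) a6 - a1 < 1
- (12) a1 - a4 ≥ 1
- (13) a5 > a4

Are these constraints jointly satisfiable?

Unsatisfiable

Constraints 4, 10, and 12 give a4 − a6 ≥ -1, a6 − a1 ≥ 2, a1 − a4 ≥ 1.
Adding all 3 inequalities: the left sides telescope to 0, and the right sides sum to (-1) + 2 + 1 = 2. So 0 ≥ 2, which is false.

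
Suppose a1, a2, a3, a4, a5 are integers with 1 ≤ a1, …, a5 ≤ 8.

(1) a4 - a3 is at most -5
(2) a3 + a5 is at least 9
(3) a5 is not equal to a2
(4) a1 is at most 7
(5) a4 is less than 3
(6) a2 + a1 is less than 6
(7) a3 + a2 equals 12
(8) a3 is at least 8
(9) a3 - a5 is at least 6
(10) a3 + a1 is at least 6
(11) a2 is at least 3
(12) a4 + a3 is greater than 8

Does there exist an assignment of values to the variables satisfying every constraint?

Satisfiable

Try a1 = 1, a2 = 4, a3 = 8, a4 = 1, a5 = 2.
Check constraint 1: a4 - a3 = -7; constraint 2: a3 + a5 = 10; constraint 6: a2 + a1 = 5. The remaining constraints are straightforward to verify.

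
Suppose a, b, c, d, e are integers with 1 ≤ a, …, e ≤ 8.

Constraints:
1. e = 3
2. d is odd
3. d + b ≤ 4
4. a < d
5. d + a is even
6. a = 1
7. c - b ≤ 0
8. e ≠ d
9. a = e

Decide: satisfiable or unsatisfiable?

Unsatisfiable

Constraint 6 fixes a = 1 and constraint 1 fixes e = 3, but constraint 9 requires a = e. Since 1 ≠ 3, contradiction.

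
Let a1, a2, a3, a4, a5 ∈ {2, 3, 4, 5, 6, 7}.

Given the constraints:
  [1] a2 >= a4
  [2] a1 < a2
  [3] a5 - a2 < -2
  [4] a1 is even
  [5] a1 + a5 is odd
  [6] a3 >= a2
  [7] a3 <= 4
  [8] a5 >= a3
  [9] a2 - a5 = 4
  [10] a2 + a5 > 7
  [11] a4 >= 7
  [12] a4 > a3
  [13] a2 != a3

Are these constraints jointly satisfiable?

Unsatisfiable

From constraints 1 and 11: a2 ≥ a4 and a4 ≥ 7, so a2 ≥ 7. From constraints 6 and 7: a2 ≤ a3 and a3 ≤ 4, so a2 ≤ 4. But 4 < 7, so no value of a2 works.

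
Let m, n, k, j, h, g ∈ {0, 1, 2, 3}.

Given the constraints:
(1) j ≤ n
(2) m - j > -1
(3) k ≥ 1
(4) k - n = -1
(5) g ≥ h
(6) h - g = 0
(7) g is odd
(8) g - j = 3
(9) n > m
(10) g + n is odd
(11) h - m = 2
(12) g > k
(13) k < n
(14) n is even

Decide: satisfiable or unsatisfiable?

Satisfiable

Setting (m, n, k, j, h, g) = (1, 2, 1, 0, 3, 3) satisfies everything: constraint 2: m - j = 1; constraint 4: k - n = -1; constraint 6: h - g = 0, and the others follow.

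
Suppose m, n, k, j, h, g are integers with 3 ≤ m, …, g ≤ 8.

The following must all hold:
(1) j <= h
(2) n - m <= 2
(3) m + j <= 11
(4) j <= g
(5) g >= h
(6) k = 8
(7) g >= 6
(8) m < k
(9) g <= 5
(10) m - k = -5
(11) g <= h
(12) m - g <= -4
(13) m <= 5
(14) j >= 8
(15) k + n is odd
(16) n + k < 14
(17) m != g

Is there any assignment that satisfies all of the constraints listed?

From constraints 1 and 14: h ≥ j and j ≥ 8, so h ≥ 8. From constraints 5 and 9: h ≤ g and g ≤ 5, so h ≤ 5. But 5 < 8, so no value of h works.

Unsatisfiable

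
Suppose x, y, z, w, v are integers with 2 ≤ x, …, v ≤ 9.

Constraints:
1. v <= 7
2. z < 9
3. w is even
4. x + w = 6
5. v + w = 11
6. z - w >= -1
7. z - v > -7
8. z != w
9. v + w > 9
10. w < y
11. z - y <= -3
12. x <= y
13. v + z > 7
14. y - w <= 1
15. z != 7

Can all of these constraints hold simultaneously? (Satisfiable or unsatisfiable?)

Unsatisfiable

Constraints 6, 11, and 14 give y − z ≥ 3, z − w ≥ -1, w − y ≥ -1.
Adding all 3 inequalities: the left sides telescope to 0, and the right sides sum to 3 + (-1) + (-1) = 1. So 0 ≥ 1, which is false.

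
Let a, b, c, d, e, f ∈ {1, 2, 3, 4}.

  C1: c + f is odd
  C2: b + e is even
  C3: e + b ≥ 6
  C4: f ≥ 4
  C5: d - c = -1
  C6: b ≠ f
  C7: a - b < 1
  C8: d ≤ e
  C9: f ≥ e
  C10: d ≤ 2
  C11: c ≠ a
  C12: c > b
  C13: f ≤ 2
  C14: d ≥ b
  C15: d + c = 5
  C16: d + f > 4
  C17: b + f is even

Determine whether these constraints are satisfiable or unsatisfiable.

From constraints 9 and 13: e ≤ f ≤ 2. From constraints 10 and 14: b ≤ d ≤ 2. Hence e + b ≤ 4. But constraint 3 requires e + b ≥ 6, and 6 > 4. Contradiction.

Unsatisfiable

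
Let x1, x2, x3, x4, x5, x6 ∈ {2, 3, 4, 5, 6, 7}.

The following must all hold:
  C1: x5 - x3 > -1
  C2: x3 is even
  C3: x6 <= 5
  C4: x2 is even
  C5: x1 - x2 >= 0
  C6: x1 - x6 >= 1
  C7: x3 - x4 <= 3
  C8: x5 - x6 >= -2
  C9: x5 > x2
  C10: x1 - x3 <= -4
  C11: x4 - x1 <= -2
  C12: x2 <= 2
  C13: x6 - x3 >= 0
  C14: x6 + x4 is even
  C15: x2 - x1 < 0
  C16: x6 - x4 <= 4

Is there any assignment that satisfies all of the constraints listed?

Constraints 10, 11, 13, and 16 give x1 − x4 ≥ 2, x4 − x6 ≥ -4, x6 − x3 ≥ 0, x3 − x1 ≥ 4.
Adding all 4 inequalities: the left sides telescope to 0, and the right sides sum to 2 + (-4) + 0 + 4 = 2. So 0 ≥ 2, which is false.

Unsatisfiable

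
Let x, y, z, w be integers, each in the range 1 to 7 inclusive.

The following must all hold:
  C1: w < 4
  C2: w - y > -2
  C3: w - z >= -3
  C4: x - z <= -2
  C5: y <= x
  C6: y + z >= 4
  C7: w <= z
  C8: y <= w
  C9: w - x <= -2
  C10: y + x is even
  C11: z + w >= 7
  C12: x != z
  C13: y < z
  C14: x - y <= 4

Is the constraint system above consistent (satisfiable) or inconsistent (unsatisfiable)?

Unsatisfiable

Constraints 3, 4, and 9 give z − x ≥ 2, x − w ≥ 2, w − z ≥ -3.
Adding all 3 inequalities: the left sides telescope to 0, and the right sides sum to 2 + 2 + (-3) = 1. So 0 ≥ 1, which is false.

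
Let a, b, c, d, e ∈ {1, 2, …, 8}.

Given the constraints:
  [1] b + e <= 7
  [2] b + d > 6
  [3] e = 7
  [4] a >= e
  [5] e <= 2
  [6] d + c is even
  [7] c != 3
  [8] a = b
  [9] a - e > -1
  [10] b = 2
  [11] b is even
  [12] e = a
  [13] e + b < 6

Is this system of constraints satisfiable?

Constraint 3 fixes e = 7 and constraint 10 fixes b = 2. Constraints 8 and 12 give e = a = b, so e = b. But 7 ≠ 2 — contradiction.

Unsatisfiable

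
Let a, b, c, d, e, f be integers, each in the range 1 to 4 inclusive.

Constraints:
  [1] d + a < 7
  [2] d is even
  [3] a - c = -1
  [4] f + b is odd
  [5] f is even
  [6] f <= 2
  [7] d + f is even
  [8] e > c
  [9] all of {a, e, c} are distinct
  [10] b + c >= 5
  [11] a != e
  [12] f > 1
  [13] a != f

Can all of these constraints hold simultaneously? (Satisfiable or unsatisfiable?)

Satisfiable

One satisfying assignment is a = 1, b = 3, c = 2, d = 4, e = 3, f = 2.
For the less obvious constraints — constraint 1: d + a = 5; constraint 3: a - c = -1 — and the others hold by inspection.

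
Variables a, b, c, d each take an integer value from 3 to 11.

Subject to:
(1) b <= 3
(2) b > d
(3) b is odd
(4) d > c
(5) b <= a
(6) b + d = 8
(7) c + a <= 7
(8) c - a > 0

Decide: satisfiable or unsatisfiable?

Constraints 2, 4, 5, and 8 give b ≤ a, a < c, c < d, d < b. Chaining: b ≤ a < c < d < b, which forces b < b — impossible.

Unsatisfiable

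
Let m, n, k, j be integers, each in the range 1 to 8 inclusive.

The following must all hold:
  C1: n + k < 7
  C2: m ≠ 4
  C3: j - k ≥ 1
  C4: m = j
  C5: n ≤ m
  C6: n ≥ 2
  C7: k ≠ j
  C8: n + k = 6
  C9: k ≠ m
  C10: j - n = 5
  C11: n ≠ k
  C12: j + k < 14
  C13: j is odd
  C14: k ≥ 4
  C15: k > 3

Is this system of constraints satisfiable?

Take m = 7, n = 2, k = 4, j = 7. Then constraint 1: n + k = 6; constraint 3: j - k = 3, and every other listed constraint is also met.

Satisfiable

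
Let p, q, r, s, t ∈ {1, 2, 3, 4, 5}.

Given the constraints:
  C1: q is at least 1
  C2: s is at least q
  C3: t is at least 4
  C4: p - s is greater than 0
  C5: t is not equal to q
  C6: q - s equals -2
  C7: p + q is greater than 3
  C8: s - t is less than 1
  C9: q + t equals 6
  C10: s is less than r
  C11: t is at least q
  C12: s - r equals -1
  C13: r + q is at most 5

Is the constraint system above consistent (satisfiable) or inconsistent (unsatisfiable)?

Satisfiable

Setting (p, q, r, s, t) = (5, 1, 4, 3, 5) satisfies everything: constraint 4: p - s = 2; constraint 6: q - s = -2; constraint 7: p + q = 6, and the others follow.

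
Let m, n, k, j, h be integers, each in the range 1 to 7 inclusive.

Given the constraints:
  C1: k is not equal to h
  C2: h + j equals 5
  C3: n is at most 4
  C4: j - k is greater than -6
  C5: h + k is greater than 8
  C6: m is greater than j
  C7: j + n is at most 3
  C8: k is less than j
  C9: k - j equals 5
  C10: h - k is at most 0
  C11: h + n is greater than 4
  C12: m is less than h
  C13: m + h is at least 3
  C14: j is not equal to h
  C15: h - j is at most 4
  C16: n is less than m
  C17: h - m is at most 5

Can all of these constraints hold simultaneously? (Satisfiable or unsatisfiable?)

Unsatisfiable

Constraints 6, 8, 10, and 12 give j < m, m < h, h ≤ k, k < j. Chaining: j < m < h ≤ k < j, which forces j < j — impossible.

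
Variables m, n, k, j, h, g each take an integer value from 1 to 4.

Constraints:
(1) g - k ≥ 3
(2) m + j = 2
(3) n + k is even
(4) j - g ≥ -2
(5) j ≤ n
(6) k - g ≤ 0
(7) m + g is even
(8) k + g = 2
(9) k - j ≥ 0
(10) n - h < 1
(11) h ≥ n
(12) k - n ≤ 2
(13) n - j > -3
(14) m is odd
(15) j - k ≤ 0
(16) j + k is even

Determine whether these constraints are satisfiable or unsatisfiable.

Constraints 1, 4, and 9 give k − j ≥ 0, j − g ≥ -2, g − k ≥ 3.
Adding all 3 inequalities: the left sides telescope to 0, and the right sides sum to 0 + (-2) + 3 = 1. So 0 ≥ 1, which is false.

Unsatisfiable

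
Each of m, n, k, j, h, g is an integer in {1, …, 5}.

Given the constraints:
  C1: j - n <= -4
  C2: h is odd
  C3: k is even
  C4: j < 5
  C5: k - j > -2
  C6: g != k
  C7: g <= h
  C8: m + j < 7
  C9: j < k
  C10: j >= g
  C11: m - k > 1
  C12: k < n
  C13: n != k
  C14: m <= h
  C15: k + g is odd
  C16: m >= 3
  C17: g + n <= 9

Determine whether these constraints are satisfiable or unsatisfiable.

Satisfiable

Take m = 4, n = 5, k = 2, j = 1, h = 5, g = 1. Then constraint 1: j - n = -4; constraint 5: k - j = 1; constraint 8: m + j = 5, and every other listed constraint is also met.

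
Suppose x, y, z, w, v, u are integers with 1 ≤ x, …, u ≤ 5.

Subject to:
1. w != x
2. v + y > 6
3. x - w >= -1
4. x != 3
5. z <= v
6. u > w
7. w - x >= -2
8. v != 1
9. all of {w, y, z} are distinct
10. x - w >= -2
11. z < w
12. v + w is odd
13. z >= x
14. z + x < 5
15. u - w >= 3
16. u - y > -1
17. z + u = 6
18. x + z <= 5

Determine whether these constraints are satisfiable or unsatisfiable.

Satisfiable

Try x = 1, y = 5, z = 1, w = 2, v = 3, u = 5.
Check constraint 2: v + y = 8; constraint 3: x - w = -1. The remaining constraints are straightforward to verify.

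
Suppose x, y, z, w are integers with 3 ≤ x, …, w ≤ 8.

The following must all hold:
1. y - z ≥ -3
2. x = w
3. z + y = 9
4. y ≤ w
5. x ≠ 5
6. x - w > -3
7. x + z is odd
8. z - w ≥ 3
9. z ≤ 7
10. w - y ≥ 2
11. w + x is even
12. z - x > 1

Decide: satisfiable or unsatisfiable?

Unsatisfiable

Constraints 1, 8, and 10 give z − w ≥ 3, w − y ≥ 2, y − z ≥ -3.
Adding all 3 inequalities: the left sides telescope to 0, and the right sides sum to 3 + 2 + (-3) = 2. So 0 ≥ 2, which is false.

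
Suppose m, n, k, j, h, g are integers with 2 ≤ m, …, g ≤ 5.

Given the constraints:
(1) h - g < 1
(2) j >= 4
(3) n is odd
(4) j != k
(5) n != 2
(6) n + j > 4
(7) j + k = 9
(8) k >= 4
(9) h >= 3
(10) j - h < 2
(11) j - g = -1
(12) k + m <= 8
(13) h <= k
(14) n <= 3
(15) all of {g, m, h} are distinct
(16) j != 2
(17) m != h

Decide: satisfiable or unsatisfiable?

One satisfying assignment is m = 3, n = 3, k = 5, j = 4, h = 4, g = 5.
For the less obvious constraints — constraint 1: h - g = -1; constraint 6: n + j = 7 — and the others hold by inspection.

Satisfiable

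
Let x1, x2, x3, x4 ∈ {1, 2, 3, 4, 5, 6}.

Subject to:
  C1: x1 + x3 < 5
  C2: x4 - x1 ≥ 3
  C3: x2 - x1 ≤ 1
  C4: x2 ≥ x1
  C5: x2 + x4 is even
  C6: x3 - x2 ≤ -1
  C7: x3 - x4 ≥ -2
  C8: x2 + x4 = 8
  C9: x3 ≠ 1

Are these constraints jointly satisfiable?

Unsatisfiable

Constraints 2, 3, 6, and 7 give x2 − x3 ≥ 1, x3 − x4 ≥ -2, x4 − x1 ≥ 3, x1 − x2 ≥ -1.
Adding all 4 inequalities: the left sides telescope to 0, and the right sides sum to 1 + (-2) + 3 + (-1) = 1. So 0 ≥ 1, which is false.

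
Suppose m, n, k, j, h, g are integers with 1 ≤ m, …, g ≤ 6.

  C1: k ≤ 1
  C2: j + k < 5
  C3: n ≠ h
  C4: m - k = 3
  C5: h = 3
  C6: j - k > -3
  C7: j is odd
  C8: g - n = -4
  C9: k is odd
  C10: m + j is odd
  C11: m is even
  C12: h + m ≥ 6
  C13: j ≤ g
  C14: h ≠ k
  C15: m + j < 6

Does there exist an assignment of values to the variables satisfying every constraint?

The assignment m = 4, n = 5, k = 1, j = 1, h = 3, g = 1 works:
  constraint 2 holds since j + k = 2.
  constraint 4 holds since m - k = 3.
The rest check out directly.

Satisfiable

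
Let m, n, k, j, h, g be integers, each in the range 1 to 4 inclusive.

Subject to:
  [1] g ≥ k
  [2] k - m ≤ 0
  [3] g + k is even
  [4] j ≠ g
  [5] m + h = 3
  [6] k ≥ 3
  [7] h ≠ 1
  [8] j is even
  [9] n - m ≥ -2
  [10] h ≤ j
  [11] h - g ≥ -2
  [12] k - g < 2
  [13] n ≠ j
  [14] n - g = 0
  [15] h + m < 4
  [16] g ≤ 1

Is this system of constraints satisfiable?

From constraint 6: k ≥ 3. From constraints 1 and 16: k ≤ g and g ≤ 1, so k ≤ 1. But 1 < 3, so no value of k works.

Unsatisfiable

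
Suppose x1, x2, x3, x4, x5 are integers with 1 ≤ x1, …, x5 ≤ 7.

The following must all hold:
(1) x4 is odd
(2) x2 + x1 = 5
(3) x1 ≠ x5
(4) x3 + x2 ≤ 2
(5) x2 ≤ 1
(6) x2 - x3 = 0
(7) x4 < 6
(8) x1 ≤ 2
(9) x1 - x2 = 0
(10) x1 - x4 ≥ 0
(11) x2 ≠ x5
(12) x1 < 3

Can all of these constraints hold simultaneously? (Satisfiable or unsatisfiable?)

From constraint 5: x2 ≤ 1. From constraint 8: x1 ≤ 2. Hence x2 + x1 ≤ 3. But constraint 2 requires x2 + x1 = 5, and 5 > 3. Contradiction.

Unsatisfiable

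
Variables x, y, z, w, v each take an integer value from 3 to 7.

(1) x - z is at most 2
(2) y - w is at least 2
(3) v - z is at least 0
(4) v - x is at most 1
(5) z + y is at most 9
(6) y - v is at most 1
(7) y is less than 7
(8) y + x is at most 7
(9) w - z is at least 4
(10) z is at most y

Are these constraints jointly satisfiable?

Constraints 1, 2, 4, 6, and 9 give z − x ≥ -2, x − v ≥ -1, v − y ≥ -1, y − w ≥ 2, w − z ≥ 4.
Adding all 5 inequalities: the left sides telescope to 0, and the right sides sum to (-2) + (-1) + (-1) + 2 + 4 = 2. So 0 ≥ 2, which is false.

Unsatisfiable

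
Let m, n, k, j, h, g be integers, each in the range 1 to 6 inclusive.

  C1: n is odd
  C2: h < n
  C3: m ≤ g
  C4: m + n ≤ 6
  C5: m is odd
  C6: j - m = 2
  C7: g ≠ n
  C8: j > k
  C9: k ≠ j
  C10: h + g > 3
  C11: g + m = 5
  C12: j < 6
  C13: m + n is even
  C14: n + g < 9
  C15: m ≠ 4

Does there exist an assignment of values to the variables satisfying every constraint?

Satisfiable

Setting (m, n, k, j, h, g) = (1, 3, 2, 3, 2, 4) satisfies everything: constraint 4: m + n = 4; constraint 6: j - m = 2, and the others follow.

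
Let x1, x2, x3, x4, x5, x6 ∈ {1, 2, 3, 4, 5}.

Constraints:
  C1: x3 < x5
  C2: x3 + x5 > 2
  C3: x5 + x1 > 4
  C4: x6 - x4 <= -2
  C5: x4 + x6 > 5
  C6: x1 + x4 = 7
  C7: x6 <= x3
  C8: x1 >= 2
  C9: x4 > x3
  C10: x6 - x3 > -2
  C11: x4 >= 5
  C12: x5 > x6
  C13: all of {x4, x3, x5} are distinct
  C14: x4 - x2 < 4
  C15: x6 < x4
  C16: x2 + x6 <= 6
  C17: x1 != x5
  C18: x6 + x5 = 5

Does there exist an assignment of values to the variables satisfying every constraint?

Satisfiable

Take x1 = 2, x2 = 2, x3 = 2, x4 = 5, x5 = 3, x6 = 2. Then constraint 2: x3 + x5 = 5; constraint 3: x5 + x1 = 5, and every other listed constraint is also met.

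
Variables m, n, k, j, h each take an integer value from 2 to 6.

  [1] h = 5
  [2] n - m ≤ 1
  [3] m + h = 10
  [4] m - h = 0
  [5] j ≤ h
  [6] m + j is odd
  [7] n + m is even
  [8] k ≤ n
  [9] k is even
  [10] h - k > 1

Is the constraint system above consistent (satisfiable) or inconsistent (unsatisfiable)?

The assignment m = 5, n = 3, k = 2, j = 4, h = 5 works:
  constraint 2 holds since n - m = -2.
  constraint 3 holds since m + h = 10.
The rest check out directly.

Satisfiable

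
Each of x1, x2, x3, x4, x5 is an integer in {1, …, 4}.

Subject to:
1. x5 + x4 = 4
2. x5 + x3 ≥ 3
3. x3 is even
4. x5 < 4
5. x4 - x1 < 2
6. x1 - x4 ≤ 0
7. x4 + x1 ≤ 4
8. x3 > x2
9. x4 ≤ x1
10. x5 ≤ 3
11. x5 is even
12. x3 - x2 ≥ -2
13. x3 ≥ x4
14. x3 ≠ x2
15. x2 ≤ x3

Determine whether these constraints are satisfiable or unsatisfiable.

Take x1 = 2, x2 = 1, x3 = 2, x4 = 2, x5 = 2. Then constraint 1: x5 + x4 = 4; constraint 2: x5 + x3 = 4, and every other listed constraint is also met.

Satisfiable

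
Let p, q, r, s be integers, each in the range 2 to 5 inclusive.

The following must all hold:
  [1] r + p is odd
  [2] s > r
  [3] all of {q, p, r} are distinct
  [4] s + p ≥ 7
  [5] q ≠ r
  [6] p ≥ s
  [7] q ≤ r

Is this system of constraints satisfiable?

Satisfiable

One satisfying assignment is p = 5, q = 3, r = 4, s = 5.
For the less obvious constraints — constraint 1: r + p = 9 is odd; constraint 3: values 3, 5, 4 are distinct; constraint 4: s + p = 10 — and the others hold by inspection.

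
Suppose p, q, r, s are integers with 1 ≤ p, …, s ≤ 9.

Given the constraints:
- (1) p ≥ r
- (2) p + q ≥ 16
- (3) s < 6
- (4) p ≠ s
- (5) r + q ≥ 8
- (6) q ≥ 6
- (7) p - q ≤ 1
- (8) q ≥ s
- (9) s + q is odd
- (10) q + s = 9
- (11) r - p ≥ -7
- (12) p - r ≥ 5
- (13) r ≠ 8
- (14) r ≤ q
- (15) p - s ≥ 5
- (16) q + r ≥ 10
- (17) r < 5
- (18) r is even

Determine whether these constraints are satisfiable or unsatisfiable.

Satisfiable

The assignment p = 9, q = 8, r = 2, s = 1 works:
  constraint 2 holds since p + q = 17.
  constraint 5 holds since r + q = 10.
  constraint 7 holds since p - q = 1.
The rest check out directly.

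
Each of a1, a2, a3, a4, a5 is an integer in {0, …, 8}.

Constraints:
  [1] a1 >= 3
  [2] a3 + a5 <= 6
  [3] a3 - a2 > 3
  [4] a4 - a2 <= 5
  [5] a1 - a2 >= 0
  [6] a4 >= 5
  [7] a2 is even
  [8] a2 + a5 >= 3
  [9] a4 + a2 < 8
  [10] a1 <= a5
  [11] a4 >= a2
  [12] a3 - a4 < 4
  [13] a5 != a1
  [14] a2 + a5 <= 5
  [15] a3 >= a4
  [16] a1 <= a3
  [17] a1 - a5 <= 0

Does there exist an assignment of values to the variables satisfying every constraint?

Unsatisfiable

From constraints 6 and 15: a3 ≥ a4 ≥ 5. From constraints 1 and 10: a5 ≥ a1 ≥ 3. Hence a3 + a5 ≥ 8. But constraint 2 requires a3 + a5 ≤ 6, and 6 < 8. Contradiction.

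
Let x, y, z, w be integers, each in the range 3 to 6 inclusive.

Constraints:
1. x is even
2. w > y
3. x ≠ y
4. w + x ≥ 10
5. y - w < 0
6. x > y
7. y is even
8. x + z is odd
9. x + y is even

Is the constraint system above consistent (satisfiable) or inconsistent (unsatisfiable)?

Setting (x, y, z, w) = (6, 4, 3, 6) satisfies everything: constraint 1: x = 6 is even; constraint 4: w + x = 12; constraint 5: y - w = -2, and the others follow.

Satisfiable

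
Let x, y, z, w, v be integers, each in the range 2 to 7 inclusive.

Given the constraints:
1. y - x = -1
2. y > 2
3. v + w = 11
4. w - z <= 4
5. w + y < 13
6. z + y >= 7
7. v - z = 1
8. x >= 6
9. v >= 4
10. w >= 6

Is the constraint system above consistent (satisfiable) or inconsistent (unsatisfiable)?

The assignment x = 7, y = 6, z = 4, w = 6, v = 5 works:
  constraint 1 holds since y - x = -1.
  constraint 3 holds since v + w = 11.
  constraint 4 holds since w - z = 2.
The rest check out directly.

Satisfiable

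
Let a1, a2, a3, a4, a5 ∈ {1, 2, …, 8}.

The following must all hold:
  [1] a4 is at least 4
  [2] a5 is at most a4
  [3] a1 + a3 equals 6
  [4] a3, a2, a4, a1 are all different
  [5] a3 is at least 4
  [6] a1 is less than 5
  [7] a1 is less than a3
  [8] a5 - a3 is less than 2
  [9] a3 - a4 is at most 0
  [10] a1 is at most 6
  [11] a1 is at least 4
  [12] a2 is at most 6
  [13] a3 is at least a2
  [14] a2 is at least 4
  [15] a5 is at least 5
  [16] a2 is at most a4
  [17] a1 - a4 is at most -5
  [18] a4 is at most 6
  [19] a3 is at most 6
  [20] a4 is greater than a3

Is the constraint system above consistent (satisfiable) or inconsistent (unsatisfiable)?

Constraints 1, 5, 10, 11, 12, 14, 18, and 19 confine each of a3, a2, a4, a1 to the 3 values {4, …, 6}.
Constraint 4 requires all 4 of them to be distinct, but only 3 values are available — impossible by the pigeonhole principle.

Unsatisfiable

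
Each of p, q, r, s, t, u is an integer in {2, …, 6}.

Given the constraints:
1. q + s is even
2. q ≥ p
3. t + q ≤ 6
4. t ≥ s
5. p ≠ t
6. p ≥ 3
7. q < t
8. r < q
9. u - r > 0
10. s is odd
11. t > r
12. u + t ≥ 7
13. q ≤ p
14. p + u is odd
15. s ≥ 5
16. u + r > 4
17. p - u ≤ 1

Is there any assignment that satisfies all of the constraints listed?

From constraints 4 and 15: t ≥ s ≥ 5. From constraints 2 and 6: q ≥ p ≥ 3. Hence t + q ≥ 8. But constraint 3 requires t + q ≤ 6, and 6 < 8. Contradiction.

Unsatisfiable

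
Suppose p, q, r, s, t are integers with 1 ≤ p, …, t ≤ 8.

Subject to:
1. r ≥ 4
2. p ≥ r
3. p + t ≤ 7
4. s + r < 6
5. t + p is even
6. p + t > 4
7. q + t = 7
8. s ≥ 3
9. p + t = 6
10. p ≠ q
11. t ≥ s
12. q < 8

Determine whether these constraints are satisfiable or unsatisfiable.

From constraints 1 and 2: p ≥ r ≥ 4. From constraints 8 and 11: t ≥ s ≥ 3. Hence p + t ≥ 7. But constraint 9 requires p + t = 6, and 6 < 7. Contradiction.

Unsatisfiable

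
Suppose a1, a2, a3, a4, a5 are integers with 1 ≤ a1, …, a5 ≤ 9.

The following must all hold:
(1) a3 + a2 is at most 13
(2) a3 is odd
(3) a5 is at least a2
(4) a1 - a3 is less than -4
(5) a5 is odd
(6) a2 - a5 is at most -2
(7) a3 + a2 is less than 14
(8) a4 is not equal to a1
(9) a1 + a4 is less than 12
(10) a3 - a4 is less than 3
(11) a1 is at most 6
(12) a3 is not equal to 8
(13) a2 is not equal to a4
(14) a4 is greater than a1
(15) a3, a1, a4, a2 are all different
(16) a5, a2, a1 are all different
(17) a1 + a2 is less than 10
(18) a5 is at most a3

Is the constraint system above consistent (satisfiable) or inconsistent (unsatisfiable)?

Satisfiable

Setting (a1, a2, a3, a4, a5) = (4, 3, 9, 7, 5) satisfies everything: constraint 1: a3 + a2 = 12; constraint 4: a1 - a3 = -5; constraint 6: a2 - a5 = -2, and the others follow.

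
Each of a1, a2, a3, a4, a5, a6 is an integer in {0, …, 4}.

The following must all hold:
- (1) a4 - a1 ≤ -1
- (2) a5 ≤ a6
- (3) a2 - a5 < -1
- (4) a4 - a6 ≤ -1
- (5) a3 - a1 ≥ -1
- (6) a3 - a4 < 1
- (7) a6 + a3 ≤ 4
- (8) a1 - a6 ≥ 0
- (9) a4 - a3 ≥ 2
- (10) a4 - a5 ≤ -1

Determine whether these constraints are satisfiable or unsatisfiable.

Unsatisfiable

Constraints 4, 5, 8, and 9 give a6 − a4 ≥ 1, a4 − a3 ≥ 2, a3 − a1 ≥ -1, a1 − a6 ≥ 0.
Adding all 4 inequalities: the left sides telescope to 0, and the right sides sum to 1 + 2 + (-1) + 0 = 2. So 0 ≥ 2, which is false.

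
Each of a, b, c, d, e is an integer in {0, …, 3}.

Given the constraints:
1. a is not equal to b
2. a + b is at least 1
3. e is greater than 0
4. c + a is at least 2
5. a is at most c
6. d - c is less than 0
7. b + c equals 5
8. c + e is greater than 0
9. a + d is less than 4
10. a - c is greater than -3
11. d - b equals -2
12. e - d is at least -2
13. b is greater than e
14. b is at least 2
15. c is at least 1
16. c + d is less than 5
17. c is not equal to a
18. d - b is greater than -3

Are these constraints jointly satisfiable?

Satisfiable

Take a = 1, b = 3, c = 2, d = 1, e = 1. Then constraint 2: a + b = 4; constraint 4: c + a = 3, and every other listed constraint is also met.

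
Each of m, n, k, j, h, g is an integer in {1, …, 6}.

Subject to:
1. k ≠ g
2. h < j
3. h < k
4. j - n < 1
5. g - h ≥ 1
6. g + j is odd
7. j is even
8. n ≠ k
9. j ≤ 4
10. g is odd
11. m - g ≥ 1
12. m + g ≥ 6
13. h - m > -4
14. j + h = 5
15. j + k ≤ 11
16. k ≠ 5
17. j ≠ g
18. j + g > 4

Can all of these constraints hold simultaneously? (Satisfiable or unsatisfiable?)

Satisfiable

Take m = 4, n = 5, k = 4, j = 4, h = 1, g = 3. Then constraint 4: j - n = -1; constraint 5: g - h = 2; constraint 11: m - g = 1, and every other listed constraint is also met.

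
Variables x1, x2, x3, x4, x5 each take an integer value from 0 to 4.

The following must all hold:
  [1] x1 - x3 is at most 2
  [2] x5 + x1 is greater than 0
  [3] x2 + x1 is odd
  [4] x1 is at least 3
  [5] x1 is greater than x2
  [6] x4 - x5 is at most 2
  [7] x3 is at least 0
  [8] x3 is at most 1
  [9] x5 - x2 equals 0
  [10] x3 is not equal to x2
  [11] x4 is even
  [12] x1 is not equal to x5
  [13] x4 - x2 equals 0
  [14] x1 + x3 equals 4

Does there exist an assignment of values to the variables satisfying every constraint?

One satisfying assignment is x1 = 3, x2 = 0, x3 = 1, x4 = 0, x5 = 0.
For the less obvious constraints — constraint 1: x1 - x3 = 2; constraint 2: x5 + x1 = 3; constraint 6: x4 - x5 = 0 — and the others hold by inspection.

Satisfiable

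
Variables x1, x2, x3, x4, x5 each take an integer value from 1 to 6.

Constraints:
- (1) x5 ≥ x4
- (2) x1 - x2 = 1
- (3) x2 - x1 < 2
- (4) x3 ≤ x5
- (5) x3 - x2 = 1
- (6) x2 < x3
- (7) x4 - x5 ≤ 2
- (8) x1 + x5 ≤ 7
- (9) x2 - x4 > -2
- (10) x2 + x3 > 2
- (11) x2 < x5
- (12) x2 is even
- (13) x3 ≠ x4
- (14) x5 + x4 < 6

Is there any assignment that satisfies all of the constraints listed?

Satisfiable

The assignment x1 = 3, x2 = 2, x3 = 3, x4 = 2, x5 = 3 works:
  constraint 2 holds since x1 - x2 = 1.
  constraint 3 holds since x2 - x1 = -1.
The rest check out directly.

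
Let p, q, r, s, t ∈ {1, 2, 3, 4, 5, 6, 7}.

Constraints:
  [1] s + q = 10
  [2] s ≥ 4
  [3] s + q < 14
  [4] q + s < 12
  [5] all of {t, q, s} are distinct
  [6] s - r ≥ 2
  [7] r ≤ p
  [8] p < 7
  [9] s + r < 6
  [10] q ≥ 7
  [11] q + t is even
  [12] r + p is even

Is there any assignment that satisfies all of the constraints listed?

From constraint 2: s ≥ 4. From constraint 10: q ≥ 7. Hence s + q ≥ 11. But constraint 1 requires s + q = 10, and 10 < 11. Contradiction.

Unsatisfiable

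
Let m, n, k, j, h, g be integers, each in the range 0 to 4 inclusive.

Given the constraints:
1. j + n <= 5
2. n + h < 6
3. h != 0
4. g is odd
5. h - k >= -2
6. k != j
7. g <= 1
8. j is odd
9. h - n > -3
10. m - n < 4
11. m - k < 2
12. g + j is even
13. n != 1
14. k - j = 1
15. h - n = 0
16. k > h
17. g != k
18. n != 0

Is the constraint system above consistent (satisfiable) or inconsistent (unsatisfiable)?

Satisfiable

Take m = 3, n = 2, k = 4, j = 3, h = 2, g = 1. Then constraint 1: j + n = 5; constraint 2: n + h = 4, and every other listed constraint is also met.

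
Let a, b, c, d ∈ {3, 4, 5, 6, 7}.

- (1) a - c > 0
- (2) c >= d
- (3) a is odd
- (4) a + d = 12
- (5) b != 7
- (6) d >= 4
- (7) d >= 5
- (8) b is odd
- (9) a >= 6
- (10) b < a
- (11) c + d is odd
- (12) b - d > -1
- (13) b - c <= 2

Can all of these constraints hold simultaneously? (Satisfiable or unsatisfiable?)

Satisfiable

One satisfying assignment is a = 7, b = 5, c = 6, d = 5.
For the less obvious constraints — constraint 1: a - c = 1; constraint 4: a + d = 12 — and the others hold by inspection.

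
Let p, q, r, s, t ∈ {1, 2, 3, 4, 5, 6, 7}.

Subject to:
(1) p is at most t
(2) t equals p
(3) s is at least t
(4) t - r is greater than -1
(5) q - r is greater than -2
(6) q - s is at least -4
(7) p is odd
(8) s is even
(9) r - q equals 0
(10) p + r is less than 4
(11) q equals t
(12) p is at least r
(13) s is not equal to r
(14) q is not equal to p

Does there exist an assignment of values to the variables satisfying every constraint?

From constraints 2 and 11, q = t = p, so q = p. But constraint 14 says q ≠ p. Contradiction.

Unsatisfiable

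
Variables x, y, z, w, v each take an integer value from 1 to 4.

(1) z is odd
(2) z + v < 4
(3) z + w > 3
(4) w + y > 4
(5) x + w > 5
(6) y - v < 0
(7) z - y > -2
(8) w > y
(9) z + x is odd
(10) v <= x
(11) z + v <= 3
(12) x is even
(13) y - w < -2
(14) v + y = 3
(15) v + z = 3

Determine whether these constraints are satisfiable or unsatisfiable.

The assignment x = 2, y = 1, z = 1, w = 4, v = 2 works:
  constraint 2 holds since z + v = 3.
  constraint 3 holds since z + w = 5.
  constraint 4 holds since w + y = 5.
The rest check out directly.

Satisfiable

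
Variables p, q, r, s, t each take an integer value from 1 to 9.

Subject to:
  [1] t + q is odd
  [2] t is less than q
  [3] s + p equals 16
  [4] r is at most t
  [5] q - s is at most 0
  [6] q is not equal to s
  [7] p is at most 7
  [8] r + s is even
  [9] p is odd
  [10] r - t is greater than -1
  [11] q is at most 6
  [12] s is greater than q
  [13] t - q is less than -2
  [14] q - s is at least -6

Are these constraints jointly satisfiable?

Satisfiable

The assignment p = 7, q = 6, r = 1, s = 9, t = 1 works:
  constraint 3 holds since s + p = 16.
  constraint 5 holds since q - s = -3.
  constraint 10 holds since r - t = 0.
The rest check out directly.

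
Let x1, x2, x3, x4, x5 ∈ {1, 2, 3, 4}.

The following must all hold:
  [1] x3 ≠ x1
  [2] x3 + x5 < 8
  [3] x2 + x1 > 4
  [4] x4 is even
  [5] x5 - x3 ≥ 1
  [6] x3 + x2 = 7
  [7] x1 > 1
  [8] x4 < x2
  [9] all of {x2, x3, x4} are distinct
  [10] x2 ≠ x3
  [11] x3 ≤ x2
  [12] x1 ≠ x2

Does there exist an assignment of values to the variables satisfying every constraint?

Setting (x1, x2, x3, x4, x5) = (2, 4, 3, 2, 4) satisfies everything: constraint 2: x3 + x5 = 7; constraint 3: x2 + x1 = 6, and the others follow.

Satisfiable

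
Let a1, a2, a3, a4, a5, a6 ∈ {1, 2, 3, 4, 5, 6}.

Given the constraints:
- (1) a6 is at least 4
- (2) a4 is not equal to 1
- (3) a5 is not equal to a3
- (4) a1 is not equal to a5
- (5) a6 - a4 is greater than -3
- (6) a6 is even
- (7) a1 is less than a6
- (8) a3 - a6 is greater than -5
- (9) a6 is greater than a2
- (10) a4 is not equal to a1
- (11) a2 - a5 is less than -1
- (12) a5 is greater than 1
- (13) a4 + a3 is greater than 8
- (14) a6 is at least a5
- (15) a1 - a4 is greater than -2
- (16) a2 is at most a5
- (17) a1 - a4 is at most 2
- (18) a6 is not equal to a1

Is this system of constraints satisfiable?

Satisfiable

Take a1 = 5, a2 = 3, a3 = 3, a4 = 6, a5 = 6, a6 = 6. Then constraint 5: a6 - a4 = 0; constraint 8: a3 - a6 = -3, and every other listed constraint is also met.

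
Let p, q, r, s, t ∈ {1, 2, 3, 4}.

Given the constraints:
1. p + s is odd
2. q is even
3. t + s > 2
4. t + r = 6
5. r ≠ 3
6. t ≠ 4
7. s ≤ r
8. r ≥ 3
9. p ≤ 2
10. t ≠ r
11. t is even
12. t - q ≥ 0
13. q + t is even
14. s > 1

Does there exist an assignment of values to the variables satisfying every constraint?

Satisfiable

Setting (p, q, r, s, t) = (2, 2, 4, 3, 2) satisfies everything: constraint 3: t + s = 5; constraint 4: t + r = 6, and the others follow.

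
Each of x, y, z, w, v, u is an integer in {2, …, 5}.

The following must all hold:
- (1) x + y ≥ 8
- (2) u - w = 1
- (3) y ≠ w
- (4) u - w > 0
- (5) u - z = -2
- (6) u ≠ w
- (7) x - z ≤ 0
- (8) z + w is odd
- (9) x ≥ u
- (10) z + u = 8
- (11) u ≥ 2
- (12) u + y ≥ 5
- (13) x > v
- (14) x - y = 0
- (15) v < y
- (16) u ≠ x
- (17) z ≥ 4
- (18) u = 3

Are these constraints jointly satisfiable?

Take x = 5, y = 5, z = 5, w = 2, v = 2, u = 3. Then constraint 1: x + y = 10; constraint 2: u - w = 1, and every other listed constraint is also met.

Satisfiable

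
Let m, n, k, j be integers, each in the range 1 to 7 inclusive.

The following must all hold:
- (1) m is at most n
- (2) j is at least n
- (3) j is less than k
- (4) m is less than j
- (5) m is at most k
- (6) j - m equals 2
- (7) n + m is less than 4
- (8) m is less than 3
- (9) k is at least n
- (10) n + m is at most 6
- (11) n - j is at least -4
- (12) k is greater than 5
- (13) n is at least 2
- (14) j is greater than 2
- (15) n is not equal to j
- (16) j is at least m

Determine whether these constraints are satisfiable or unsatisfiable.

Setting (m, n, k, j) = (1, 2, 7, 3) satisfies everything: constraint 6: j - m = 2; constraint 7: n + m = 3; constraint 10: n + m = 3, and the others follow.

Satisfiable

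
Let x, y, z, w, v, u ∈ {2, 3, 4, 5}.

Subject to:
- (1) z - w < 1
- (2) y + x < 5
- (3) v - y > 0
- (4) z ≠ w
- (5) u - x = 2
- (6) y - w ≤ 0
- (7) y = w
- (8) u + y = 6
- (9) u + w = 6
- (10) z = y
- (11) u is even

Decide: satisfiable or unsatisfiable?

Unsatisfiable

From constraints 7 and 10, z = y = w, so z = w. But constraint 4 says z ≠ w. Contradiction.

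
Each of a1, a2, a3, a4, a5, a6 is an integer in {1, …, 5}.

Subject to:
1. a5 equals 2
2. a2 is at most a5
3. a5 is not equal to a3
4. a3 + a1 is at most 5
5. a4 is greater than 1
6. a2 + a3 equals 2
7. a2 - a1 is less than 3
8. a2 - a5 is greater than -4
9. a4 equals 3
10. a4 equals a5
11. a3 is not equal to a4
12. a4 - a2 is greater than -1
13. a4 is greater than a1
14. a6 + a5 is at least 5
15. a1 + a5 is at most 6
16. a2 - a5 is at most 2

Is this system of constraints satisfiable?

Constraint 9 fixes a4 = 3 and constraint 1 fixes a5 = 2, but constraint 10 requires a4 = a5. Since 3 ≠ 2, contradiction.

Unsatisfiable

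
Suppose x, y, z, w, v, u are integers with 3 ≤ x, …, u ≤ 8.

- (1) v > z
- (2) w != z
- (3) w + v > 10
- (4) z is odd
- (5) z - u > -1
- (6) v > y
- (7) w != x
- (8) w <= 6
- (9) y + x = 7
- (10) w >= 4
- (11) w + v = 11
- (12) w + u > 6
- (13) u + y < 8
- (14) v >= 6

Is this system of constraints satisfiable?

Try x = 3, y = 4, z = 3, w = 4, v = 7, u = 3.
Check constraint 3: w + v = 11; constraint 5: z - u = 0. The remaining constraints are straightforward to verify.

Satisfiable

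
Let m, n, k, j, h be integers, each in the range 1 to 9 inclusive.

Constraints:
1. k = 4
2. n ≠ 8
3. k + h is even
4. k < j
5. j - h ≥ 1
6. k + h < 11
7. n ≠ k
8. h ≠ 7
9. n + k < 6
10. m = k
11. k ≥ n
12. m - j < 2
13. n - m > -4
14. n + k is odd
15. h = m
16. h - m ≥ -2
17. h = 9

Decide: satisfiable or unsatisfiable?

Constraint 17 fixes h = 9 and constraint 1 fixes k = 4. Constraints 10 and 15 give h = m = k, so h = k. But 9 ≠ 4 — contradiction.

Unsatisfiable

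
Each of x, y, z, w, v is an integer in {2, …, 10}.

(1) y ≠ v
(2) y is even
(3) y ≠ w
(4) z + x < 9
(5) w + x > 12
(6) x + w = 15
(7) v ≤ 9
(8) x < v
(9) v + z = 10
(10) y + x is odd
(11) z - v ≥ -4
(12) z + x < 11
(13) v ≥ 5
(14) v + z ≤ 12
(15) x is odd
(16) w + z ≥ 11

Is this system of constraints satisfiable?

Satisfiable

The assignment x = 5, y = 4, z = 3, w = 10, v = 7 works:
  constraint 4 holds since z + x = 8.
  constraint 5 holds since w + x = 15.
  constraint 6 holds since x + w = 15.
The rest check out directly.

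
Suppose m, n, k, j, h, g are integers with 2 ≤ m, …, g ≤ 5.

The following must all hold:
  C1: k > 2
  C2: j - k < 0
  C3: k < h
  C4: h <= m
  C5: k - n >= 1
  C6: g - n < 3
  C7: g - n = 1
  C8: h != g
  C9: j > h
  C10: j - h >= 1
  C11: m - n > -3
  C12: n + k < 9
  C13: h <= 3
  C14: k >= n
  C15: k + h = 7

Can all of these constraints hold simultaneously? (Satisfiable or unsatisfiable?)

Unsatisfiable

Constraints 2, 3, and 9 give k < h, h < j, j < k. Chaining: k < h < j < k, which forces k < k — impossible.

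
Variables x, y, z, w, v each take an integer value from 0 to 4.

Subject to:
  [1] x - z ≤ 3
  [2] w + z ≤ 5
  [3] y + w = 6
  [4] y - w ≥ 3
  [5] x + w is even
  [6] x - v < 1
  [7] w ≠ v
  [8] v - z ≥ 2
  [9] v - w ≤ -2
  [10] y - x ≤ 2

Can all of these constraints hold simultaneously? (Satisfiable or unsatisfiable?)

Unsatisfiable

Constraints 1, 4, 8, 9, and 10 give w − v ≥ 2, v − z ≥ 2, z − x ≥ -3, x − y ≥ -2, y − w ≥ 3.
Adding all 5 inequalities: the left sides telescope to 0, and the right sides sum to 2 + 2 + (-3) + (-2) + 3 = 2. So 0 ≥ 2, which is false.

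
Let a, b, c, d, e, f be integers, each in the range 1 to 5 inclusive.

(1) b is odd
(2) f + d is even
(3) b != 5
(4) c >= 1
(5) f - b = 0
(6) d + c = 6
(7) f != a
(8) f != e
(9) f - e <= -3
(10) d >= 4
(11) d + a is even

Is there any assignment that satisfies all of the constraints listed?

Satisfiable

Take a = 5, b = 1, c = 1, d = 5, e = 5, f = 1. Then constraint 5: f - b = 0; constraint 6: d + c = 6, and every other listed constraint is also met.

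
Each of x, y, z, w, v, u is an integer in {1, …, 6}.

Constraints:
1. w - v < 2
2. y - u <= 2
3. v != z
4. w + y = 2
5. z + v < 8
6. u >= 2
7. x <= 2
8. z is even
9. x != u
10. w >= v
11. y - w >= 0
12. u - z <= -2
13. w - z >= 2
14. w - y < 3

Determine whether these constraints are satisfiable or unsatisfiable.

Unsatisfiable

Constraints 2, 11, 12, and 13 give y − w ≥ 0, w − z ≥ 2, z − u ≥ 2, u − y ≥ -2.
Adding all 4 inequalities: the left sides telescope to 0, and the right sides sum to 0 + 2 + 2 + (-2) = 2. So 0 ≥ 2, which is false.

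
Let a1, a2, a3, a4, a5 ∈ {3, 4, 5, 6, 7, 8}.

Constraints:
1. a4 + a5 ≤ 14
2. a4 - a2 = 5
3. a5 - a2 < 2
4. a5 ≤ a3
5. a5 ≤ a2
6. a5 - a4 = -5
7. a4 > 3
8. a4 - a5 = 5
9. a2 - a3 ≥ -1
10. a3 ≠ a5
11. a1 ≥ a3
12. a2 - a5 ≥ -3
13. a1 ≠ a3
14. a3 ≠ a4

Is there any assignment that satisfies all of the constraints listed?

Try a1 = 8, a2 = 3, a3 = 4, a4 = 8, a5 = 3.
Check constraint 1: a4 + a5 = 11; constraint 2: a4 - a2 = 5. The remaining constraints are straightforward to verify.

Satisfiable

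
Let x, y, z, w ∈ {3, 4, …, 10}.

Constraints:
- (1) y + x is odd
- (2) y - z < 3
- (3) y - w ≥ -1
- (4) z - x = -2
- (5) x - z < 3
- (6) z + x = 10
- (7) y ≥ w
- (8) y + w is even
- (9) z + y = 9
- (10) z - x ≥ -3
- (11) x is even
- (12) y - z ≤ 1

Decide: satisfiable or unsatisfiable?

One satisfying assignment is x = 6, y = 5, z = 4, w = 3.
For the less obvious constraints — constraint 2: y - z = 1; constraint 3: y - w = 2 — and the others hold by inspection.

Satisfiable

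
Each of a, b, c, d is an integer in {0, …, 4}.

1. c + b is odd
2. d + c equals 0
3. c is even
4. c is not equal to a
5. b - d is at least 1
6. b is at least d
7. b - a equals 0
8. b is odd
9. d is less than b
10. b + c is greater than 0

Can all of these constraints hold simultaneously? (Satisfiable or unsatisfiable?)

Setting (a, b, c, d) = (1, 1, 0, 0) satisfies everything: constraint 2: d + c = 0; constraint 5: b - d = 1, and the others follow.

Satisfiable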